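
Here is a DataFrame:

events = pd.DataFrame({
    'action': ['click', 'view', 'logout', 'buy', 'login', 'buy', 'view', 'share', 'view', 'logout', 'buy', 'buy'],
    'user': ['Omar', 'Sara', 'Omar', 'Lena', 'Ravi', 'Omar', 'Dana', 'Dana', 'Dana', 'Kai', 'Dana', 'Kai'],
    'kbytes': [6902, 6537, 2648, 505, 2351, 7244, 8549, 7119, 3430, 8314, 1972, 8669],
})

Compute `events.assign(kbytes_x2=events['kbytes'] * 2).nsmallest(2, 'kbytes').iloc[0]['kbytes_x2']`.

add column kbytes_x2 = events['kbytes'] * 2:
    action  user  kbytes  kbytes_x2
0    click  Omar    6902      13804
1     view  Sara    6537      13074
2   logout  Omar    2648       5296
3      buy  Lena     505       1010
4    login  Ravi    2351       4702
5      buy  Omar    7244      14488
6     view  Dana    8549      17098
7    share  Dana    7119      14238
8     view  Dana    3430       6860
9   logout   Kai    8314      16628
10     buy  Dana    1972       3944
11     buy   Kai    8669      17338
take 2 rows with smallest kbytes:
   action  user  kbytes  kbytes_x2
3     buy  Lena     505       1010
10    buy  Dana    1972       3944
value at position 0, column 'kbytes_x2' → 1010

1010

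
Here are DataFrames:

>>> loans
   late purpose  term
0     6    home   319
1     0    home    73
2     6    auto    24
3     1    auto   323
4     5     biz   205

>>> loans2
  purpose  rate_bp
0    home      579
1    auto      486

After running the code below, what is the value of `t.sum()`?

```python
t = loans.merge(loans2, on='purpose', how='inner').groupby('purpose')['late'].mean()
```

merge on 'purpose' (how='inner') → 4 rows:
   late purpose  term  rate_bp
0     6    home   319      579
1     0    home    73      579
2     6    auto    24      486
3     1    auto   323      486
group by purpose, mean of late:
purpose
auto    3.5
home    3.0
Name: late, dtype: float64
Taking the sum of the resulting series gives 6.5.

6.5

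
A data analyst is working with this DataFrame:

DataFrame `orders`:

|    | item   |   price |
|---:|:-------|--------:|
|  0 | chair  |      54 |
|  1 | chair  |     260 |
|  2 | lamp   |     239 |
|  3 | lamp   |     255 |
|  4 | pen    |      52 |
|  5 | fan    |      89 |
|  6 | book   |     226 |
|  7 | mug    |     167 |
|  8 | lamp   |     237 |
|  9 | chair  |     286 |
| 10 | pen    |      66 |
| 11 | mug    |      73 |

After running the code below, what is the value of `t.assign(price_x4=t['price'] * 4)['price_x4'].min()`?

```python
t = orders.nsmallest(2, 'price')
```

take 2 rows with smallest price:
    item  price
4    pen     52
0  chair     54
add column price_x4 = t['price'] * 4:
    item  price  price_x4
4    pen     52       208
0  chair     54       216
Taking the min of column 'price_x4' gives 208.

208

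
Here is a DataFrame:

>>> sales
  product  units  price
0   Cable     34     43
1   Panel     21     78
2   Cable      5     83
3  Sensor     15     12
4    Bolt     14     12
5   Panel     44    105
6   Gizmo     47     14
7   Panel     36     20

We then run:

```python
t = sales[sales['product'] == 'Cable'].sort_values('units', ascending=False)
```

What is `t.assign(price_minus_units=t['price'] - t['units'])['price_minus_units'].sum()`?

filter rows where product == 'Cable':
  product  units  price
0   Cable     34     43
2   Cable      5     83
sort by units descending:
  product  units  price
0   Cable     34     43
2   Cable      5     83
add column price_minus_units = t['price'] - t['units']:
  product  units  price  price_minus_units
0   Cable     34     43                  9
2   Cable      5     83                 78
Taking the sum of column 'price_minus_units' gives 87.

87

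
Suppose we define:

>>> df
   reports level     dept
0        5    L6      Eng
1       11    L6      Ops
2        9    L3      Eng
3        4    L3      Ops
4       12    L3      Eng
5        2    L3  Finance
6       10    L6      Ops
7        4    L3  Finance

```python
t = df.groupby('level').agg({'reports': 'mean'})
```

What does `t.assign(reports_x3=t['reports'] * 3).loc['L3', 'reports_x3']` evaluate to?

group by level, mean of reports:
        reports
level          
L3     6.200000
L6     8.666667
add column reports_x3 = t['reports'] * 3:
        reports  reports_x3
level                      
L3     6.200000        18.6
L6     8.666667        26.0
The value at row 'L3', column 'reports_x3' is 18.6.

18.6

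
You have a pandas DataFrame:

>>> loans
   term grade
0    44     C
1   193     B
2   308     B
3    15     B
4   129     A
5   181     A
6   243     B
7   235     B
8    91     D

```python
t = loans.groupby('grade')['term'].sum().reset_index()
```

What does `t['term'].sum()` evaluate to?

1439

group by grade, sum of term:
grade
A    310
B    994
C     44
D     91
Name: term, dtype: int64
reset_index():
  grade  term
0     A   310
1     B   994
2     C    44
3     D    91
Then the sum of column 'term': 1439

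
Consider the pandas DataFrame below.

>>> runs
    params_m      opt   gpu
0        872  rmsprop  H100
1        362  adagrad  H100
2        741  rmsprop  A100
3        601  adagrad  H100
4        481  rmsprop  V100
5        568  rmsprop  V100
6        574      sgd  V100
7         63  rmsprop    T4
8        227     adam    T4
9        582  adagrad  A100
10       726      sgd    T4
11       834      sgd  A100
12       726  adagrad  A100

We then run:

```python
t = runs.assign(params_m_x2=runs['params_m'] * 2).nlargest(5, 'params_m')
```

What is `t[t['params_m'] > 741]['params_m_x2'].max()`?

1744

add column params_m_x2 = runs['params_m'] * 2:
    params_m      opt   gpu  params_m_x2
0        872  rmsprop  H100         1744
1        362  adagrad  H100          724
2        741  rmsprop  A100         1482
3        601  adagrad  H100         1202
4        481  rmsprop  V100          962
5        568  rmsprop  V100         1136
6        574      sgd  V100         1148
7         63  rmsprop    T4          126
8        227     adam    T4          454
9        582  adagrad  A100         1164
10       726      sgd    T4         1452
11       834      sgd  A100         1668
12       726  adagrad  A100         1452
take 5 rows with largest params_m:
    params_m      opt   gpu  params_m_x2
0        872  rmsprop  H100         1744
11       834      sgd  A100         1668
2        741  rmsprop  A100         1482
10       726      sgd    T4         1452
12       726  adagrad  A100         1452
filter rows where params_m > 741:
    params_m      opt   gpu  params_m_x2
0        872  rmsprop  H100         1744
11       834      sgd  A100         1668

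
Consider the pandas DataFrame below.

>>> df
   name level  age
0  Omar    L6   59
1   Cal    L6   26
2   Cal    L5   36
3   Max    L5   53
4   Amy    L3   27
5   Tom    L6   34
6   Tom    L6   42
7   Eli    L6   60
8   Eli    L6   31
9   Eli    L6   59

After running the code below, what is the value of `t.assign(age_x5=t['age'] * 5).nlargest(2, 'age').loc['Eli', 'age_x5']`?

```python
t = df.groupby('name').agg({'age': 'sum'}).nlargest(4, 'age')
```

group by name, sum of age:
      age
name     
Amy    27
Cal    62
Eli   150
Max    53
Omar   59
Tom    76
take 4 rows with largest age:
      age
name     
Eli   150
Tom    76
Cal    62
Omar   59
add column age_x5 = t['age'] * 5:
      age  age_x5
name             
Eli   150     750
Tom    76     380
Cal    62     310
Omar   59     295
take 2 rows with largest age:
      age  age_x5
name             
Eli   150     750
Tom    76     380
value at row 'Eli', column 'age_x5' → 750

750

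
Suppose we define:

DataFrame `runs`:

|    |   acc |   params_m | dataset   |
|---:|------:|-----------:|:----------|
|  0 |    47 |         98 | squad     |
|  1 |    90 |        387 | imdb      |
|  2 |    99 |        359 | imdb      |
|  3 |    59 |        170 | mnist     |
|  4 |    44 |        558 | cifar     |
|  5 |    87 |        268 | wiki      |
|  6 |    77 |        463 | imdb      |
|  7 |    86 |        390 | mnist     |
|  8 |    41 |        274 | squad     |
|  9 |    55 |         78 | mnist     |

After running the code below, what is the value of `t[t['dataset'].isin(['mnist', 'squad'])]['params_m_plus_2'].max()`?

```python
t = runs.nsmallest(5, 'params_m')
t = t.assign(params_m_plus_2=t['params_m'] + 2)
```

take 5 rows with smallest params_m:
   acc  params_m dataset
9   55        78   mnist
0   47        98   squad
3   59       170   mnist
5   87       268    wiki
8   41       274   squad
add column params_m_plus_2 = t['params_m'] + 2:
   acc  params_m dataset  params_m_plus_2
9   55        78   mnist               80
0   47        98   squad              100
3   59       170   mnist              172
5   87       268    wiki              270
8   41       274   squad              276
filter rows where dataset in ['mnist', 'squad']:
   acc  params_m dataset  params_m_plus_2
9   55        78   mnist               80
0   47        98   squad              100
3   59       170   mnist              172
8   41       274   squad              276
The max of column 'params_m_plus_2' is 276.

276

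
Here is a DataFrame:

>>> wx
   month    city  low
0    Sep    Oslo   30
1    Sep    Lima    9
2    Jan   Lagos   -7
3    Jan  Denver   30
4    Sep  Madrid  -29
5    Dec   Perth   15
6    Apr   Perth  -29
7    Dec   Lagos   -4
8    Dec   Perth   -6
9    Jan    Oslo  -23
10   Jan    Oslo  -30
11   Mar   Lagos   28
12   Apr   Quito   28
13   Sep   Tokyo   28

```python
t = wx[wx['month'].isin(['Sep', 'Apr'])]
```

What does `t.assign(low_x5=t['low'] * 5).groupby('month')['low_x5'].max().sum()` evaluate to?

290

filter rows where month in ['Sep', 'Apr']:
   month    city  low
0    Sep    Oslo   30
1    Sep    Lima    9
4    Sep  Madrid  -29
6    Apr   Perth  -29
12   Apr   Quito   28
13   Sep   Tokyo   28
add column low_x5 = t['low'] * 5:
   month    city  low  low_x5
0    Sep    Oslo   30     150
1    Sep    Lima    9      45
4    Sep  Madrid  -29    -145
6    Apr   Perth  -29    -145
12   Apr   Quito   28     140
13   Sep   Tokyo   28     140
group by month, max of low_x5:
month
Apr    140
Sep    150
Name: low_x5, dtype: int64
Taking the sum of the resulting series gives 290.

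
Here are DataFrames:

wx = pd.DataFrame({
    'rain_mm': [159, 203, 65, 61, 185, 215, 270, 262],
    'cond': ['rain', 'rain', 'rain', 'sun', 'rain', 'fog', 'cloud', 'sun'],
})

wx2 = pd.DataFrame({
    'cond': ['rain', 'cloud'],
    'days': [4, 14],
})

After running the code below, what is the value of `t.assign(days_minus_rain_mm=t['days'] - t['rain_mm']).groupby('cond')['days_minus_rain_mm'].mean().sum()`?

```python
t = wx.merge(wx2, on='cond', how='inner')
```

merge on 'cond' (how='inner') → 5 rows:
   rain_mm   cond  days
0      159   rain     4
1      203   rain     4
2       65   rain     4
3      185   rain     4
4      270  cloud    14
add column days_minus_rain_mm = t['days'] - t['rain_mm']:
   rain_mm   cond  days  days_minus_rain_mm
0      159   rain     4                -155
1      203   rain     4                -199
2       65   rain     4                 -61
3      185   rain     4                -181
4      270  cloud    14                -256
group by cond, mean of days_minus_rain_mm:
cond
cloud   -256.0
rain    -149.0
Name: days_minus_rain_mm, dtype: float64
sum of the resulting series → -405.0

-405.0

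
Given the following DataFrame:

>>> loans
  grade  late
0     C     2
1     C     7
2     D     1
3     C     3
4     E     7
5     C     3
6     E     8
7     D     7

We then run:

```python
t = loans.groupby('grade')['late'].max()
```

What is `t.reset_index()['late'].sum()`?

group by grade, max of late:
grade
C    7
D    7
E    8
Name: late, dtype: int64
reset_index():
  grade  late
0     C     7
1     D     7
2     E     8
sum of column 'late' → 22

22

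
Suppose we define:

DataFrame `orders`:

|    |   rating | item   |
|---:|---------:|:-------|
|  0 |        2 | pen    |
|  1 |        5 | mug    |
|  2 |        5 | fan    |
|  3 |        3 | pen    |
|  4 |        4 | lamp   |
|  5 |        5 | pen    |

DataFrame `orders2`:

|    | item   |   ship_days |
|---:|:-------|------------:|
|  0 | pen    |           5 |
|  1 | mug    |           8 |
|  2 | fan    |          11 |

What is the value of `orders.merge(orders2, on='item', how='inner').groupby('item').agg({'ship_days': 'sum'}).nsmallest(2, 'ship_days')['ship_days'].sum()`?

merge on 'item' (how='inner') → 5 rows:
   rating item  ship_days
0       2  pen          5
1       5  mug          8
2       5  fan         11
3       3  pen          5
4       5  pen          5
group by item, sum of ship_days:
      ship_days
item           
fan          11
mug           8
pen          15
take 2 rows with smallest ship_days:
      ship_days
item           
mug           8
fan          11
Finally, sum of column 'ship_days' = 19.

19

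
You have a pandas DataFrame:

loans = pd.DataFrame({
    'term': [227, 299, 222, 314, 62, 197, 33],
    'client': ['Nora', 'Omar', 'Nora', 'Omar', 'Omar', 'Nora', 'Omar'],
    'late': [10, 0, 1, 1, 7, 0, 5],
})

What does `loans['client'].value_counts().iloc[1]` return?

3

value_counts of client:
client
Omar    4
Nora    3
Name: count, dtype: int64
value at position 1 → 3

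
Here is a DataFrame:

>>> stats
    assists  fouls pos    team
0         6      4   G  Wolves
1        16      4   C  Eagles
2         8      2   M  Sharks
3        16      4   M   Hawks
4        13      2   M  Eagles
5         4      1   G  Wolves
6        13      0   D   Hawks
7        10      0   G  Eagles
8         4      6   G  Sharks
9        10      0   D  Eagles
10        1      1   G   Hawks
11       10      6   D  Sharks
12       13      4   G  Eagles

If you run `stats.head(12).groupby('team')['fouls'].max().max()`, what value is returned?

take first 12 rows:
    assists  fouls pos    team
0         6      4   G  Wolves
1        16      4   C  Eagles
2         8      2   M  Sharks
3        16      4   M   Hawks
4        13      2   M  Eagles
5         4      1   G  Wolves
6        13      0   D   Hawks
7        10      0   G  Eagles
8         4      6   G  Sharks
9        10      0   D  Eagles
10        1      1   G   Hawks
11       10      6   D  Sharks
group by team, max of fouls:
team
Eagles    4
Hawks     4
Sharks    6
Wolves    4
Name: fouls, dtype: int64
max of the resulting series → 6

6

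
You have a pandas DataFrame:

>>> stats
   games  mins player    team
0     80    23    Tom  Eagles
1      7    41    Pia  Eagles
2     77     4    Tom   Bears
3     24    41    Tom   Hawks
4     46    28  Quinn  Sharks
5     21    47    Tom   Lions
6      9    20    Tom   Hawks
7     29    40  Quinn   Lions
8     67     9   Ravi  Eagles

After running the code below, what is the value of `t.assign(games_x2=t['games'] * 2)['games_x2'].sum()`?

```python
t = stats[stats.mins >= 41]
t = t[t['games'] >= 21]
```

filter rows where mins >= 41:
   games  mins player    team
1      7    41    Pia  Eagles
3     24    41    Tom   Hawks
5     21    47    Tom   Lions
filter rows where games >= 21:
   games  mins player   team
3     24    41    Tom  Hawks
5     21    47    Tom  Lions
add column games_x2 = t['games'] * 2:
   games  mins player   team  games_x2
3     24    41    Tom  Hawks        48
5     21    47    Tom  Lions        42

90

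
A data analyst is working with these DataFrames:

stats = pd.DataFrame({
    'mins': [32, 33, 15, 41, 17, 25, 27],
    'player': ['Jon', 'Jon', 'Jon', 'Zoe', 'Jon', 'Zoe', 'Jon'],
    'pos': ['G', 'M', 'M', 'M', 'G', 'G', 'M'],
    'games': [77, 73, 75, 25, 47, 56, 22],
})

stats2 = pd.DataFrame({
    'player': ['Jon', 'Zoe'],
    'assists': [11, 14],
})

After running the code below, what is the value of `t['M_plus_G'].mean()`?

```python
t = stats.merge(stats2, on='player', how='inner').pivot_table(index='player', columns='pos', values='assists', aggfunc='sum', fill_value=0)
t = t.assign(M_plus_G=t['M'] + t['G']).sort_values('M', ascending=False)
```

merge on 'player' (how='inner') → 7 rows:
   mins player pos  games  assists
0    32    Jon   G     77       11
1    33    Jon   M     73       11
2    15    Jon   M     75       11
3    41    Zoe   M     25       14
4    17    Jon   G     47       11
5    25    Zoe   G     56       14
6    27    Jon   M     22       11
pivot: rows=player, cols=pos, sum(assists):
pos      G   M
player        
Jon     22  33
Zoe     14  14
add column M_plus_G = t['M'] + t['G']:
pos      G   M  M_plus_G
player                  
Jon     22  33        55
Zoe     14  14        28
sort by M descending:
pos      G   M  M_plus_G
player                  
Jon     22  33        55
Zoe     14  14        28

41.5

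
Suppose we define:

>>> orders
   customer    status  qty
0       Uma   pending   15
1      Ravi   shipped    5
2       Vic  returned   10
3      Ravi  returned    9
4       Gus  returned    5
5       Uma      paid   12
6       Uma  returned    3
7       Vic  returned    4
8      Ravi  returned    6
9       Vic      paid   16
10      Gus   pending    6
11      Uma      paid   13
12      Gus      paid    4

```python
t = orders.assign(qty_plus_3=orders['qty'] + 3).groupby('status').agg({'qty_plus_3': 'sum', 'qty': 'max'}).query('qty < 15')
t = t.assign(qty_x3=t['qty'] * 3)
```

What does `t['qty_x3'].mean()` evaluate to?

add column qty_plus_3 = orders['qty'] + 3:
   customer    status  qty  qty_plus_3
0       Uma   pending   15          18
1      Ravi   shipped    5           8
2       Vic  returned   10          13
3      Ravi  returned    9          12
4       Gus  returned    5           8
5       Uma      paid   12          15
6       Uma  returned    3           6
7       Vic  returned    4           7
8      Ravi  returned    6           9
9       Vic      paid   16          19
10      Gus   pending    6           9
11      Uma      paid   13          16
12      Gus      paid    4           7
group by status: sum(qty_plus_3), max(qty):
          qty_plus_3  qty
status                   
paid              57   16
pending           27   15
returned          55   10
shipped            8    5
filter rows where qty < 15:
          qty_plus_3  qty
status                   
returned          55   10
shipped            8    5
add column qty_x3 = t['qty'] * 3:
          qty_plus_3  qty  qty_x3
status                           
returned          55   10      30
shipped            8    5      15
So mean() = 22.5.

22.5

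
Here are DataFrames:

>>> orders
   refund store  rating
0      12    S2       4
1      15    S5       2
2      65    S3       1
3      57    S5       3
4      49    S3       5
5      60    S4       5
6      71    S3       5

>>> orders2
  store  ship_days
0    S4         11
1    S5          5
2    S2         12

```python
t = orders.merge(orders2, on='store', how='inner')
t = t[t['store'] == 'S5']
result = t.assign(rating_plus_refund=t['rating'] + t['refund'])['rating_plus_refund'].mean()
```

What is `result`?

merge on 'store' (how='inner') → 4 rows:
   refund store  rating  ship_days
0      12    S2       4         12
1      15    S5       2          5
2      57    S5       3          5
3      60    S4       5         11
filter rows where store == 'S5':
   refund store  rating  ship_days
1      15    S5       2          5
2      57    S5       3          5
add column rating_plus_refund = t['rating'] + t['refund']:
   refund store  rating  ship_days  rating_plus_refund
1      15    S5       2          5                  17
2      57    S5       3          5                  60
Reading off the mean of column 'rating_plus_refund', we get 38.5.

38.5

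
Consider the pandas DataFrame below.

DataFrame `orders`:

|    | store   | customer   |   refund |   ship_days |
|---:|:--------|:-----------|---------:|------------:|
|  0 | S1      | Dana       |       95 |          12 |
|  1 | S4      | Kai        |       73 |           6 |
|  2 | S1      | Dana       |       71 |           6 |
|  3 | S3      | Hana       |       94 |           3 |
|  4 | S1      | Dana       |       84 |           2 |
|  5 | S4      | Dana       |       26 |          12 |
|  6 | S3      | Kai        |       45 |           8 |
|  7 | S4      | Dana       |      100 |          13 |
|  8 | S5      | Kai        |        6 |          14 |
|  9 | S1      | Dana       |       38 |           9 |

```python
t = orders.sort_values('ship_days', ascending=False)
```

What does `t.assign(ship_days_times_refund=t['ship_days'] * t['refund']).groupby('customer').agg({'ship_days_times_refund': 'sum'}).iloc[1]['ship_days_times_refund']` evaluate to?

282

sort by ship_days descending:
  store customer  refund  ship_days
8    S5      Kai       6         14
7    S4     Dana     100         13
0    S1     Dana      95         12
5    S4     Dana      26         12
9    S1     Dana      38          9
6    S3      Kai      45          8
1    S4      Kai      73          6
2    S1     Dana      71          6
3    S3     Hana      94          3
4    S1     Dana      84          2
add column ship_days_times_refund = t['ship_days'] * t['refund']:
  store customer  refund  ship_days  ship_days_times_refund
8    S5      Kai       6         14                      84
7    S4     Dana     100         13                    1300
0    S1     Dana      95         12                    1140
5    S4     Dana      26         12                     312
9    S1     Dana      38          9                     342
6    S3      Kai      45          8                     360
1    S4      Kai      73          6                     438
2    S1     Dana      71          6                     426
3    S3     Hana      94          3                     282
4    S1     Dana      84          2                     168
group by customer, sum of ship_days_times_refund:
          ship_days_times_refund
customer                        
Dana                        3688
Hana                         282
Kai                          882
Hence 282.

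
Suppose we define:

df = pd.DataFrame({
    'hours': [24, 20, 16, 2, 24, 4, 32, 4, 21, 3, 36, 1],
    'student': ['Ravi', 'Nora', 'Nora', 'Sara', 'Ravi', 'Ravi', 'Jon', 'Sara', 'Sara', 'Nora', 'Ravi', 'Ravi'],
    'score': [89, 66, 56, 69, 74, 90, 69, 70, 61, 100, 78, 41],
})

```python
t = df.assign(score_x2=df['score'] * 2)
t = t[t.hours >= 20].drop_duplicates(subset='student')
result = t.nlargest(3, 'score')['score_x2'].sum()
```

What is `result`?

448

add column score_x2 = df['score'] * 2:
    hours student  score  score_x2
0      24    Ravi     89       178
1      20    Nora     66       132
2      16    Nora     56       112
3       2    Sara     69       138
4      24    Ravi     74       148
5       4    Ravi     90       180
6      32     Jon     69       138
7       4    Sara     70       140
8      21    Sara     61       122
9       3    Nora    100       200
10     36    Ravi     78       156
11      1    Ravi     41        82
filter rows where hours >= 20:
    hours student  score  score_x2
0      24    Ravi     89       178
1      20    Nora     66       132
4      24    Ravi     74       148
6      32     Jon     69       138
8      21    Sara     61       122
10     36    Ravi     78       156
drop duplicate student (keep=first):
   hours student  score  score_x2
0     24    Ravi     89       178
1     20    Nora     66       132
6     32     Jon     69       138
8     21    Sara     61       122
take 3 rows with largest score:
   hours student  score  score_x2
0     24    Ravi     89       178
6     32     Jon     69       138
1     20    Nora     66       132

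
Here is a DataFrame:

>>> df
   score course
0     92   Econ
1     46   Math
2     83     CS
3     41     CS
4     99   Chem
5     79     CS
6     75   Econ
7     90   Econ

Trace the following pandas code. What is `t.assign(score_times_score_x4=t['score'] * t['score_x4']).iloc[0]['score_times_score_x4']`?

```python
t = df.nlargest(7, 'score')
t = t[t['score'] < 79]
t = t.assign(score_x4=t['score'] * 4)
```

take 7 rows with largest score:
   score course
4     99   Chem
0     92   Econ
7     90   Econ
2     83     CS
5     79     CS
6     75   Econ
1     46   Math
filter rows where score < 79:
   score course
6     75   Econ
1     46   Math
add column score_x4 = t['score'] * 4:
   score course  score_x4
6     75   Econ       300
1     46   Math       184
add column score_times_score_x4 = t['score'] * t['score_x4']:
   score course  score_x4  score_times_score_x4
6     75   Econ       300                 22500
1     46   Math       184                  8464
value at position 0, column 'score_times_score_x4' → 22500

22500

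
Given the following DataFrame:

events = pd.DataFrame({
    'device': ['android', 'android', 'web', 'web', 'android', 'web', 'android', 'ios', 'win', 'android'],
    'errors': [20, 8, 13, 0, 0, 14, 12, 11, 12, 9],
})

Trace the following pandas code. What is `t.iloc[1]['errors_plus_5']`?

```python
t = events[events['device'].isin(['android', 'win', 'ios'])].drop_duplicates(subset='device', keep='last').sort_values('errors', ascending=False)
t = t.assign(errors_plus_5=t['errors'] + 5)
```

16

filter rows where device in ['android', 'win', 'ios']:
    device  errors
0  android      20
1  android       8
4  android       0
6  android      12
7      ios      11
8      win      12
9  android       9
drop duplicate device (keep=last):
    device  errors
7      ios      11
8      win      12
9  android       9
sort by errors descending:
    device  errors
8      win      12
7      ios      11
9  android       9
add column errors_plus_5 = t['errors'] + 5:
    device  errors  errors_plus_5
8      win      12             17
7      ios      11             16
9  android       9             14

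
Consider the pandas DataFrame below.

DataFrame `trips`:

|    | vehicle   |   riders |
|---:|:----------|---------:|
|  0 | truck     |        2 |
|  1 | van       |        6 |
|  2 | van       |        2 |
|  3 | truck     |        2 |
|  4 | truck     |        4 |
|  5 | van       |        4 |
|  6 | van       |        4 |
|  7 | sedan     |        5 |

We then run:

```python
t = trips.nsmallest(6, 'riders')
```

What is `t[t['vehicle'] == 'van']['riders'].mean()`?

take 6 rows with smallest riders:
  vehicle  riders
0   truck       2
2     van       2
3   truck       2
4   truck       4
5     van       4
6     van       4
filter rows where vehicle == 'van':
  vehicle  riders
2     van       2
5     van       4
6     van       4

3.33333333333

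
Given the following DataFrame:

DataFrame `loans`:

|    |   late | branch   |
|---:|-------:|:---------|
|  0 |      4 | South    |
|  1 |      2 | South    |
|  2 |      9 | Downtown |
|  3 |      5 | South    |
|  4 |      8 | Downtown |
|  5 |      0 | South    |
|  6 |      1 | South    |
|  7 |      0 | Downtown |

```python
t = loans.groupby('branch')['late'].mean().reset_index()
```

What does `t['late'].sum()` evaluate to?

8.06666666667

group by branch, mean of late:
branch
Downtown    5.666667
South       2.400000
Name: late, dtype: float64
reset_index():
     branch      late
0  Downtown  5.666667
1     South  2.400000
Taking the sum of column 'late' gives 8.06666666667.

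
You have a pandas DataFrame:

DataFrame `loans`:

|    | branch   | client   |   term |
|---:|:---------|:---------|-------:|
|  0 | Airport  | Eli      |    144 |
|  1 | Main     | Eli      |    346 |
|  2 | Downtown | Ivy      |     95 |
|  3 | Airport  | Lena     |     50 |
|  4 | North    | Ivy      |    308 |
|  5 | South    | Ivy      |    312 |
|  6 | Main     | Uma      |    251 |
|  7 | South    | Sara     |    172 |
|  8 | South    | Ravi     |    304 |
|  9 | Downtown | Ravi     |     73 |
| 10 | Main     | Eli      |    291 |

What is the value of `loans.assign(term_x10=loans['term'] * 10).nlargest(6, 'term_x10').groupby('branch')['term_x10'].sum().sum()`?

18120

add column term_x10 = loans['term'] * 10:
      branch client  term  term_x10
0    Airport    Eli   144      1440
1       Main    Eli   346      3460
2   Downtown    Ivy    95       950
3    Airport   Lena    50       500
4      North    Ivy   308      3080
5      South    Ivy   312      3120
6       Main    Uma   251      2510
7      South   Sara   172      1720
8      South   Ravi   304      3040
9   Downtown   Ravi    73       730
10      Main    Eli   291      2910
take 6 rows with largest term_x10:
   branch client  term  term_x10
1    Main    Eli   346      3460
5   South    Ivy   312      3120
4   North    Ivy   308      3080
8   South   Ravi   304      3040
10   Main    Eli   291      2910
6    Main    Uma   251      2510
group by branch, sum of term_x10:
branch
Main     8880
North    3080
South    6160
Name: term_x10, dtype: int64
Hence 18120.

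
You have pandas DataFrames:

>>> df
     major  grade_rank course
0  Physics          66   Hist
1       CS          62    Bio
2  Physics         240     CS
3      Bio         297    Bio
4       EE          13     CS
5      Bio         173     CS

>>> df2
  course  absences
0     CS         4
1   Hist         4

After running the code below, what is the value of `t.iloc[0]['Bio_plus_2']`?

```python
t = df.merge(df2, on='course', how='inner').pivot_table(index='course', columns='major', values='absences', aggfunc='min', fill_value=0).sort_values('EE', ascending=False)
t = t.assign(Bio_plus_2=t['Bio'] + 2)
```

merge on 'course' (how='inner') → 4 rows:
     major  grade_rank course  absences
0  Physics          66   Hist         4
1  Physics         240     CS         4
2       EE          13     CS         4
3      Bio         173     CS         4
pivot: rows=course, cols=major, min(absences):
major   Bio  EE  Physics
course                  
CS        4   4        4
Hist      0   0        4
sort by EE descending:
major   Bio  EE  Physics
course                  
CS        4   4        4
Hist      0   0        4
add column Bio_plus_2 = t['Bio'] + 2:
major   Bio  EE  Physics  Bio_plus_2
course                              
CS        4   4        4           6
Hist      0   0        4           2
Hence 6.

6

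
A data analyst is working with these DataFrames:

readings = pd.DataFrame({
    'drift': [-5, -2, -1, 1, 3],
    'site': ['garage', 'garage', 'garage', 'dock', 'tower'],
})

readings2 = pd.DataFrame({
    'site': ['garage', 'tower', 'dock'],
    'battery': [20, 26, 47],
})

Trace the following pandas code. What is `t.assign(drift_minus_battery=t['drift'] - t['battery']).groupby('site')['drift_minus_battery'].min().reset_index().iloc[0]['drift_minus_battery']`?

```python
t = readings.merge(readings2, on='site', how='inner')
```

merge on 'site' (how='inner') → 5 rows:
   drift    site  battery
0     -5  garage       20
1     -2  garage       20
2     -1  garage       20
3      1    dock       47
4      3   tower       26
add column drift_minus_battery = t['drift'] - t['battery']:
   drift    site  battery  drift_minus_battery
0     -5  garage       20                  -25
1     -2  garage       20                  -22
2     -1  garage       20                  -21
3      1    dock       47                  -46
4      3   tower       26                  -23
group by site, min of drift_minus_battery:
site
dock     -46
garage   -25
tower    -23
Name: drift_minus_battery, dtype: int64
reset_index():
     site  drift_minus_battery
0    dock                  -46
1  garage                  -25
2   tower                  -23

-46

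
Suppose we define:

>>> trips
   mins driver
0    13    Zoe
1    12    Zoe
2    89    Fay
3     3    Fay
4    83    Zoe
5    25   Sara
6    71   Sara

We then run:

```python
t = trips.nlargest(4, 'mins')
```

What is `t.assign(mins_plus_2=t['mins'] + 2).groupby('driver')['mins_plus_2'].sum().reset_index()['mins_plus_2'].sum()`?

276

take 4 rows with largest mins:
   mins driver
2    89    Fay
4    83    Zoe
6    71   Sara
5    25   Sara
add column mins_plus_2 = t['mins'] + 2:
   mins driver  mins_plus_2
2    89    Fay           91
4    83    Zoe           85
6    71   Sara           73
5    25   Sara           27
group by driver, sum of mins_plus_2:
driver
Fay      91
Sara    100
Zoe      85
Name: mins_plus_2, dtype: int64
reset_index():
  driver  mins_plus_2
0    Fay           91
1   Sara          100
2    Zoe           85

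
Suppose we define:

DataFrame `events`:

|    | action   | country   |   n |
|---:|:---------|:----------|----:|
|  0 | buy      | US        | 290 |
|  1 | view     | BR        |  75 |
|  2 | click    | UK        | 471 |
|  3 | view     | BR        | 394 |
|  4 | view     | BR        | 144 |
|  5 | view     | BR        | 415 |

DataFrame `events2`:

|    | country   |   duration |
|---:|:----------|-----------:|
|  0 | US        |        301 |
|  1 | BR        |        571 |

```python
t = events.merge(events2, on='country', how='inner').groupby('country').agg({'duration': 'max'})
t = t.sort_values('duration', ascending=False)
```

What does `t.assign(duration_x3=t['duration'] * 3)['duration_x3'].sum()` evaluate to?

2616

merge on 'country' (how='inner') → 5 rows:
  action country    n  duration
0    buy      US  290       301
1   view      BR   75       571
2   view      BR  394       571
3   view      BR  144       571
4   view      BR  415       571
group by country, max of duration:
         duration
country          
BR            571
US            301
sort by duration descending:
         duration
country          
BR            571
US            301
add column duration_x3 = t['duration'] * 3:
         duration  duration_x3
country                       
BR            571         1713
US            301          903
Reading off the sum of column 'duration_x3', we get 2616.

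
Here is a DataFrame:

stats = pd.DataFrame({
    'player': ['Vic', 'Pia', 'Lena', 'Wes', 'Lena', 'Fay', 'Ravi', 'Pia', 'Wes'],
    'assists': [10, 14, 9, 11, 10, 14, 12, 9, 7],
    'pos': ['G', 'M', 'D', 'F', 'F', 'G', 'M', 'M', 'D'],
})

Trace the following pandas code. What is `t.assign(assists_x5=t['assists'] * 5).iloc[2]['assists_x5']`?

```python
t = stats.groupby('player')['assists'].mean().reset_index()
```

57.5

group by player, mean of assists:
player
Fay     14.0
Lena     9.5
Pia     11.5
Ravi    12.0
Vic     10.0
Wes      9.0
Name: assists, dtype: float64
reset_index():
  player  assists
0    Fay     14.0
1   Lena      9.5
2    Pia     11.5
3   Ravi     12.0
4    Vic     10.0
5    Wes      9.0
add column assists_x5 = t['assists'] * 5:
  player  assists  assists_x5
0    Fay     14.0        70.0
1   Lena      9.5        47.5
2    Pia     11.5        57.5
3   Ravi     12.0        60.0
4    Vic     10.0        50.0
5    Wes      9.0        45.0
Then the value at position 2, column 'assists_x5': 57.5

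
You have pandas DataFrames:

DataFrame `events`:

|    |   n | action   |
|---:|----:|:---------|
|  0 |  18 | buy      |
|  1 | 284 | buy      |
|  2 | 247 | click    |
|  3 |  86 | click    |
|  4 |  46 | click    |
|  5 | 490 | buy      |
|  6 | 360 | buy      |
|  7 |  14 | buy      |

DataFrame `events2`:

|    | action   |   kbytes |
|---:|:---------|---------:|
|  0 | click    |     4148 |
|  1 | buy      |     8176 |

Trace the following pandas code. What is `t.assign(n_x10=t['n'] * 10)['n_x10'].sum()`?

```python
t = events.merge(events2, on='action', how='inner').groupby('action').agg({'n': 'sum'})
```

merge on 'action' (how='inner') → 8 rows:
     n action  kbytes
0   18    buy    8176
1  284    buy    8176
2  247  click    4148
3   86  click    4148
4   46  click    4148
5  490    buy    8176
6  360    buy    8176
7   14    buy    8176
group by action, sum of n:
           n
action      
buy     1166
click    379
add column n_x10 = t['n'] * 10:
           n  n_x10
action             
buy     1166  11660
click    379   3790

15450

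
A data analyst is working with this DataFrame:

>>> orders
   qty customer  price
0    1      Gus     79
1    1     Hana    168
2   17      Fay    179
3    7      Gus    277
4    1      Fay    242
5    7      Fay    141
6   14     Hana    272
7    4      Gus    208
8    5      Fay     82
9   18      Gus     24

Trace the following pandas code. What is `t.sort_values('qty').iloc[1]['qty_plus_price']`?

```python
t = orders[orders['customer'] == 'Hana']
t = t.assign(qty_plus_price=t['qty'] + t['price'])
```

filter rows where customer == 'Hana':
   qty customer  price
1    1     Hana    168
6   14     Hana    272
add column qty_plus_price = t['qty'] + t['price']:
   qty customer  price  qty_plus_price
1    1     Hana    168             169
6   14     Hana    272             286
sort by qty:
   qty customer  price  qty_plus_price
1    1     Hana    168             169
6   14     Hana    272             286
Then the value at position 1, column 'qty_plus_price': 286

286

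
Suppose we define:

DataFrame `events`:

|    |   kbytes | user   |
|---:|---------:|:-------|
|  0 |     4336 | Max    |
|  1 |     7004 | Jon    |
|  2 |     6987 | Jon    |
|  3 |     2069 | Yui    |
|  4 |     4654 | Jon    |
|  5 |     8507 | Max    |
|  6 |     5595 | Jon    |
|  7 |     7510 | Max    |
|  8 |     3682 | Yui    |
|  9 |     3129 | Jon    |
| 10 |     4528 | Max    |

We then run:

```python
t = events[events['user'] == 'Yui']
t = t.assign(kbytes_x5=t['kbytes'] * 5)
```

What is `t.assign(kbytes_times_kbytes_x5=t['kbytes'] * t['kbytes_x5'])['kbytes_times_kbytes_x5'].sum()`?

filter rows where user == 'Yui':
   kbytes user
3    2069  Yui
8    3682  Yui
add column kbytes_x5 = t['kbytes'] * 5:
   kbytes user  kbytes_x5
3    2069  Yui      10345
8    3682  Yui      18410
add column kbytes_times_kbytes_x5 = t['kbytes'] * t['kbytes_x5']:
   kbytes user  kbytes_x5  kbytes_times_kbytes_x5
3    2069  Yui      10345                21403805
8    3682  Yui      18410                67785620
Reading off the sum of column 'kbytes_times_kbytes_x5', we get 89189425.

89189425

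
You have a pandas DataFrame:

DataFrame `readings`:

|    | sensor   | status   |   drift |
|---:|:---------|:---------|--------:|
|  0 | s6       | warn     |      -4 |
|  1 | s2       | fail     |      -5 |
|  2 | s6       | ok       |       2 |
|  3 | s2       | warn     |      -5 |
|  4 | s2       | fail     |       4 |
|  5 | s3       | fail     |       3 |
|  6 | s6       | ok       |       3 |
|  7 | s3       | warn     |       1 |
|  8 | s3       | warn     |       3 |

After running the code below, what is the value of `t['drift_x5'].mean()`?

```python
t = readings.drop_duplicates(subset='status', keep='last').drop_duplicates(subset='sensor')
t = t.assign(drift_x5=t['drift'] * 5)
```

15.0

drop duplicate status (keep=last):
  sensor status  drift
5     s3   fail      3
6     s6     ok      3
8     s3   warn      3
drop duplicate sensor (keep=first):
  sensor status  drift
5     s3   fail      3
6     s6     ok      3
add column drift_x5 = t['drift'] * 5:
  sensor status  drift  drift_x5
5     s3   fail      3        15
6     s6     ok      3        15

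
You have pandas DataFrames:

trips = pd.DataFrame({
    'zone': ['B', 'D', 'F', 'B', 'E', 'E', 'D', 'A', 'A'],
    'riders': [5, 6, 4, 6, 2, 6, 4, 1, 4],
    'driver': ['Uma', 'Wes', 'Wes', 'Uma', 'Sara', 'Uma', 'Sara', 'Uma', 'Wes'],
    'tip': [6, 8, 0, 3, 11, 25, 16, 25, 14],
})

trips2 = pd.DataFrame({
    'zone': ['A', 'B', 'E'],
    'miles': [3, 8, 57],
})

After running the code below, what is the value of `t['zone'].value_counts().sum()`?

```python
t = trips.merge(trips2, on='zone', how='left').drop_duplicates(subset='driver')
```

3

merge on 'zone' (how='left') → 9 rows:
  zone  riders driver  tip  miles
0    B       5    Uma    6    8.0
1    D       6    Wes    8    NaN
2    F       4    Wes    0    NaN
3    B       6    Uma    3    8.0
4    E       2   Sara   11   57.0
5    E       6    Uma   25   57.0
6    D       4   Sara   16    NaN
7    A       1    Uma   25    3.0
8    A       4    Wes   14    3.0
drop duplicate driver (keep=first):
  zone  riders driver  tip  miles
0    B       5    Uma    6    8.0
1    D       6    Wes    8    NaN
4    E       2   Sara   11   57.0
value_counts of zone:
zone
B    1
D    1
E    1
Name: count, dtype: int64
Finally, sum of the resulting series = 3.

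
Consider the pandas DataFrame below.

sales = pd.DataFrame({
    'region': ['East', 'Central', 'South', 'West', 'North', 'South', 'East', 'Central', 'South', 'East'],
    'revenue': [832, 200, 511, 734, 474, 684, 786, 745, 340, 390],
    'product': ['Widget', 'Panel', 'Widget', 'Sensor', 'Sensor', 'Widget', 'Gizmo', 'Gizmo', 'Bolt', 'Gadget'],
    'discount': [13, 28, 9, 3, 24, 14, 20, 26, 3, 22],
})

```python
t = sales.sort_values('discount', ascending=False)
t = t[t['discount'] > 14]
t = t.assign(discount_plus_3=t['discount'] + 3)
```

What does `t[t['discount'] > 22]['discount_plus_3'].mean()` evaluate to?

29.0

sort by discount descending:
    region  revenue product  discount
1  Central      200   Panel        28
7  Central      745   Gizmo        26
4    North      474  Sensor        24
9     East      390  Gadget        22
6     East      786   Gizmo        20
5    South      684  Widget        14
0     East      832  Widget        13
2    South      511  Widget         9
3     West      734  Sensor         3
8    South      340    Bolt         3
filter rows where discount > 14:
    region  revenue product  discount
1  Central      200   Panel        28
7  Central      745   Gizmo        26
4    North      474  Sensor        24
9     East      390  Gadget        22
6     East      786   Gizmo        20
add column discount_plus_3 = t['discount'] + 3:
    region  revenue product  discount  discount_plus_3
1  Central      200   Panel        28               31
7  Central      745   Gizmo        26               29
4    North      474  Sensor        24               27
9     East      390  Gadget        22               25
6     East      786   Gizmo        20               23
filter rows where discount > 22:
    region  revenue product  discount  discount_plus_3
1  Central      200   Panel        28               31
7  Central      745   Gizmo        26               29
4    North      474  Sensor        24               27
Finally, mean of column 'discount_plus_3' = 29.0.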